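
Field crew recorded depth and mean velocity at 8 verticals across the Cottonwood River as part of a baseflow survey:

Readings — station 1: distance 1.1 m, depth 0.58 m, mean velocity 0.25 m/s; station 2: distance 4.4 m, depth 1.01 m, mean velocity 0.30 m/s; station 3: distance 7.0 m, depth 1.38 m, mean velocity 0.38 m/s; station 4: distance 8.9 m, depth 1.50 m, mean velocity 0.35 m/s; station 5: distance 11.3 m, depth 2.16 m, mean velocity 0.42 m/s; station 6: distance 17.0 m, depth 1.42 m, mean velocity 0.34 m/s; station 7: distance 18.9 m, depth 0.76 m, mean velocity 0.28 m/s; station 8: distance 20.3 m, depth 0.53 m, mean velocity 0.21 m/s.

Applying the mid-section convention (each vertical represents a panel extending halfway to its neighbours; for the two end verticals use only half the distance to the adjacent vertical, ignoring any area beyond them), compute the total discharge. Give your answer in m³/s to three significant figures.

w_1 = (4.4 − 1.1)/2 = 1.65 m; q_1 = 0.25 × 0.58 × 1.65 = 0.2393 m³/s
w_2 = (7.0 − 1.1)/2 = 2.95 m; q_2 = 0.30 × 1.01 × 2.95 = 0.8939 m³/s
w_3 = (8.9 − 4.4)/2 = 2.25 m; q_3 = 0.38 × 1.38 × 2.25 = 1.180 m³/s
w_4 = (11.3 − 7.0)/2 = 2.15 m; q_4 = 0.35 × 1.50 × 2.15 = 1.129 m³/s
w_5 = (17.0 − 8.9)/2 = 4.05 m; q_5 = 0.42 × 2.16 × 4.05 = 3.674 m³/s
w_6 = (18.9 − 11.3)/2 = 3.8 m; q_6 = 0.34 × 1.42 × 3.8 = 1.835 m³/s
w_7 = (20.3 − 17.0)/2 = 1.65 m; q_7 = 0.28 × 0.76 × 1.65 = 0.3511 m³/s
w_8 = (20.3 − 18.9)/2 = 0.7 m; q_8 = 0.21 × 0.53 × 0.7 = 0.07791 m³/s
Q = Σ qᵢ = 9.380 m³/s

9.38 m³/s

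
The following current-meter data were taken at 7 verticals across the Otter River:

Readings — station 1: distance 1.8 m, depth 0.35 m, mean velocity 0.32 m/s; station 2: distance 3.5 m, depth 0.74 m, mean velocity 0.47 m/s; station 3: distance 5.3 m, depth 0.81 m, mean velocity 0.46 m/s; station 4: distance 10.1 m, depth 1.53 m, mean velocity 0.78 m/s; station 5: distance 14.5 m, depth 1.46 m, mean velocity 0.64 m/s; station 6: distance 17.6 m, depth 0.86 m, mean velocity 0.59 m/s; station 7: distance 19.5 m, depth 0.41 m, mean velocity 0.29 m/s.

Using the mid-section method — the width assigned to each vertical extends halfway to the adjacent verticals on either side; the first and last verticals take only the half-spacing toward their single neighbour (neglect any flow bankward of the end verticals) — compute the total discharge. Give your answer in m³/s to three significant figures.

w_1 = (3.5 − 1.8)/2 = 0.85 m; q_1 = 0.32 × 0.35 × 0.85 = 0.09520 m³/s
w_2 = (5.3 − 1.8)/2 = 1.75 m; q_2 = 0.47 × 0.74 × 1.75 = 0.6087 m³/s
w_3 = (10.1 − 3.5)/2 = 3.3 m; q_3 = 0.46 × 0.81 × 3.3 = 1.230 m³/s
w_4 = (14.5 − 5.3)/2 = 4.6 m; q_4 = 0.78 × 1.53 × 4.6 = 5.490 m³/s
w_5 = (17.6 − 10.1)/2 = 3.75 m; q_5 = 0.64 × 1.46 × 3.75 = 3.504 m³/s
w_6 = (19.5 − 14.5)/2 = 2.5 m; q_6 = 0.59 × 0.86 × 2.5 = 1.269 m³/s
w_7 = (19.5 − 17.6)/2 = 0.95 m; q_7 = 0.29 × 0.41 × 0.95 = 0.1130 m³/s
Q = Σ qᵢ = 12.31 m³/s

12.3 m³/s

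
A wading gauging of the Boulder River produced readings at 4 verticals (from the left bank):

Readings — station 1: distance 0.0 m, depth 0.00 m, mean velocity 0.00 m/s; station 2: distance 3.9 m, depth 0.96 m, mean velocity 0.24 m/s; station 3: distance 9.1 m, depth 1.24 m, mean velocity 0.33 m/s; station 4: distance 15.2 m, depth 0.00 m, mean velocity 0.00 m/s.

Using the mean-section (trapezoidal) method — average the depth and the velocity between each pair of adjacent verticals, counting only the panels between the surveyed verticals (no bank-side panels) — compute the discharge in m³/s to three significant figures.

2.48 m³/s

Panel 1-2: Δb = 3.9 m, d̄ = (0.00+0.96)/2 = 0.48, v̄ = (0.00+0.24)/2 = 0.12 → q = 3.9×0.48×0.12 = 0.2246 m³/s
Panel 2-3: Δb = 5.2 m, d̄ = (0.96+1.24)/2 = 1.1, v̄ = (0.24+0.33)/2 = 0.285 → q = 5.2×1.1×0.285 = 1.630 m³/s
Panel 3-4: Δb = 6.1 m, d̄ = (1.24+0.00)/2 = 0.62, v̄ = (0.33+0.00)/2 = 0.165 → q = 6.1×0.62×0.165 = 0.6240 m³/s
Q = Σ q = 2.479 m³/s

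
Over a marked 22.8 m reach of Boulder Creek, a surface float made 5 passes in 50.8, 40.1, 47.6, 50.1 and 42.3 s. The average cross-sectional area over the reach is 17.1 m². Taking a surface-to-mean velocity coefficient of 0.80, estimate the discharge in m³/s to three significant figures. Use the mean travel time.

t̄ = (50.8 + 40.1 + 47.6 + 50.1 + 42.3) / 5 = 46.18 s
v_surface = L / t̄ = 22.8 / 46.18 = 0.4937 m/s
v_mean = 0.80 × 0.4937 = 0.3950 m/s
Q = A × v_mean = 17.1 × 0.3950 = 6.754 m³/s

6.75 m³/s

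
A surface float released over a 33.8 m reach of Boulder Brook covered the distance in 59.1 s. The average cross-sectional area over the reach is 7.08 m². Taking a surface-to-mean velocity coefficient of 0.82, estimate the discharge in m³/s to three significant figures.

3.32 m³/s

v_surface = L / t̄ = 33.8 / 59.1 = 0.5719 m/s
v_mean = 0.82 × 0.5719 = 0.4690 m/s
Q = A × v_mean = 7.08 × 0.4690 = 3.320 m³/s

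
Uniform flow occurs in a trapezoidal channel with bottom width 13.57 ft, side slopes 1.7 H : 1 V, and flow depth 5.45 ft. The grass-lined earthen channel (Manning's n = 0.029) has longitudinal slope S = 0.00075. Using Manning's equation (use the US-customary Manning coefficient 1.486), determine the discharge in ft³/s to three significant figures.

406 ft³/s

A = (b + z·y)·y = (13.57 + 1.7×5.45)×5.45 = 124.5 ft²
P = b + 2y√(1+z²) = 13.57 + 2×5.45×√(1+1.7²) = 35.07 ft
R = A/P = 124.5/35.07 = 3.549 ft
Q = (1.486/n)·A·R^(2/3)·S^(1/2) = (1.486/0.029) × 124.5 × 3.549^(2/3) × 0.00075^(1/2) = 406.3 ft³/s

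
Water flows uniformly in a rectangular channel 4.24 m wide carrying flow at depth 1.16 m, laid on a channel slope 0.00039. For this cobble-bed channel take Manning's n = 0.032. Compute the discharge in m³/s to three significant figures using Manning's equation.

A = b·y = 4.24 × 1.16 = 4.918 m²
P = b + 2y = 4.24 + 2×1.16 = 6.560 m
R = A/P = 4.918/6.560 = 0.7498 m
Q = (1/n)·A·R^(2/3)·S^(1/2) = (1/0.032) × 4.918 × 0.7498^(2/3) × 0.00039^(1/2) = 2.505 m³/s

2.51 m³/s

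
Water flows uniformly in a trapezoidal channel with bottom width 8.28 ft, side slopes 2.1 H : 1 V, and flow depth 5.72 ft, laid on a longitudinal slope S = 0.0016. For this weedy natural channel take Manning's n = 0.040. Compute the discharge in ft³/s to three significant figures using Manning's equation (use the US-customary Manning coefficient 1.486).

384 ft³/s

A = (b + z·y)·y = (8.28 + 2.1×5.72)×5.72 = 116.1 ft²
P = b + 2y√(1+z²) = 8.28 + 2×5.72×√(1+2.1²) = 34.89 ft
R = A/P = 116.1/34.89 = 3.327 ft
Q = (1.486/n)·A·R^(2/3)·S^(1/2) = (1.486/0.040) × 116.1 × 3.327^(2/3) × 0.0016^(1/2) = 384.4 ft³/s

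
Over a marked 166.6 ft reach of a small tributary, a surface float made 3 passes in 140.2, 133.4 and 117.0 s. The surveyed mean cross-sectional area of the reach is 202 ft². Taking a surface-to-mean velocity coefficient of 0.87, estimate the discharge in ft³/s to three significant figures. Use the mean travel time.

225 ft³/s

t̄ = (140.2 + 133.4 + 117.0) / 3 = 130.2 s
v_surface = L / t̄ = 166.6 / 130.2 = 1.280 ft/s
v_mean = 0.87 × 1.280 = 1.113 ft/s
Q = A × v_mean = 202 × 1.113 = 224.9 ft³/s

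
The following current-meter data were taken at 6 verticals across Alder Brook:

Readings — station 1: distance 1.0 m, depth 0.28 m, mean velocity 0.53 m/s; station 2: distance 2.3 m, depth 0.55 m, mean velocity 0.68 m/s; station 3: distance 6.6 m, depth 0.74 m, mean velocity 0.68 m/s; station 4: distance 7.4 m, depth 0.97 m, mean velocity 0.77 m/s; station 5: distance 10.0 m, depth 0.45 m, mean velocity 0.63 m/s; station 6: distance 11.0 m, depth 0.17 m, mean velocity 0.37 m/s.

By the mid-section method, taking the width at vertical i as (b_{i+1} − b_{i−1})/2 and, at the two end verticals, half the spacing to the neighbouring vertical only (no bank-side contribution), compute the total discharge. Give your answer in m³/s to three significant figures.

w_1 = (2.3 − 1.0)/2 = 0.65 m; q_1 = 0.53 × 0.28 × 0.65 = 0.09646 m³/s
w_2 = (6.6 − 1.0)/2 = 2.8 m; q_2 = 0.68 × 0.55 × 2.8 = 1.047 m³/s
w_3 = (7.4 − 2.3)/2 = 2.55 m; q_3 = 0.68 × 0.74 × 2.55 = 1.283 m³/s
w_4 = (10.0 − 6.6)/2 = 1.7 m; q_4 = 0.77 × 0.97 × 1.7 = 1.270 m³/s
w_5 = (11.0 − 7.4)/2 = 1.8 m; q_5 = 0.63 × 0.45 × 1.8 = 0.5103 m³/s
w_6 = (11.0 − 10.0)/2 = 0.5 m; q_6 = 0.37 × 0.17 × 0.5 = 0.03145 m³/s
Q = Σ qᵢ = 4.238 m³/s

4.24 m³/s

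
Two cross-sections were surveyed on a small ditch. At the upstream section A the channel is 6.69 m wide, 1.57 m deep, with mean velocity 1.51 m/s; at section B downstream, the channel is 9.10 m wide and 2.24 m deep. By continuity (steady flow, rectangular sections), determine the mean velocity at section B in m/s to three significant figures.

Q = A₁V₁ = (6.69×1.57) × 1.51 = 15.86 m³/s
A₂ = 9.10 × 2.24 = 20.38 m²
V₂ = Q/A₂ = 15.86/20.38 = 0.7781 m/s

0.778 m/s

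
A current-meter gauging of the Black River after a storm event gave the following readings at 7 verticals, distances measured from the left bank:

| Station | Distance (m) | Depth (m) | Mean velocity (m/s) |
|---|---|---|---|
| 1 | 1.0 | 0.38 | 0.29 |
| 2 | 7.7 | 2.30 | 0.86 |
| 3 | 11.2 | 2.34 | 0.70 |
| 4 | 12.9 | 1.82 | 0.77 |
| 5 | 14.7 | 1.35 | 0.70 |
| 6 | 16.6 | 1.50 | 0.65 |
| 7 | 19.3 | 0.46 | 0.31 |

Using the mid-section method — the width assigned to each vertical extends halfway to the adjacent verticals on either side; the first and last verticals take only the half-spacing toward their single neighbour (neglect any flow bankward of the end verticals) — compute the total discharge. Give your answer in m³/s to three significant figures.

21.4 m³/s

w_1 = (7.7 − 1.0)/2 = 3.35 m; q_1 = 0.29 × 0.38 × 3.35 = 0.3692 m³/s
w_2 = (11.2 − 1.0)/2 = 5.1 m; q_2 = 0.86 × 2.30 × 5.1 = 10.09 m³/s
w_3 = (12.9 − 7.7)/2 = 2.6 m; q_3 = 0.70 × 2.34 × 2.6 = 4.259 m³/s
w_4 = (14.7 − 11.2)/2 = 1.75 m; q_4 = 0.77 × 1.82 × 1.75 = 2.452 m³/s
w_5 = (16.6 − 12.9)/2 = 1.85 m; q_5 = 0.70 × 1.35 × 1.85 = 1.748 m³/s
w_6 = (19.3 − 14.7)/2 = 2.3 m; q_6 = 0.65 × 1.50 × 2.3 = 2.243 m³/s
w_7 = (19.3 − 16.6)/2 = 1.35 m; q_7 = 0.31 × 0.46 × 1.35 = 0.1925 m³/s
Q = Σ qᵢ = 21.35 m³/s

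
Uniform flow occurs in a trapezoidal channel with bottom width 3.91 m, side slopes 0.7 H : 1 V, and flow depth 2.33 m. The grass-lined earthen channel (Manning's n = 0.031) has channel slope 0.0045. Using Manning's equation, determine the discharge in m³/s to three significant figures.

A = (b + z·y)·y = (3.91 + 0.7×2.33)×2.33 = 12.91 m²
P = b + 2y√(1+z²) = 3.91 + 2×2.33×√(1+0.7²) = 9.598 m
R = A/P = 12.91/9.598 = 1.345 m
Q = (1/n)·A·R^(2/3)·S^(1/2) = (1/0.031) × 12.91 × 1.345^(2/3) × 0.0045^(1/2) = 34.04 m³/s

34.0 m³/s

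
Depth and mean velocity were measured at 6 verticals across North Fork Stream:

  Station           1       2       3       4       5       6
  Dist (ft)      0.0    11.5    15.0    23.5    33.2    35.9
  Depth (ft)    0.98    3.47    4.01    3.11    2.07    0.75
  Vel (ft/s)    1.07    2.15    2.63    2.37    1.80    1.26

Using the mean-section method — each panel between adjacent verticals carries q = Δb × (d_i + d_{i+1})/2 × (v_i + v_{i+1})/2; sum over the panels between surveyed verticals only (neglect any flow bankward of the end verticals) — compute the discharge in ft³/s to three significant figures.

Panel 1-2: Δb = 11.5 ft, d̄ = (0.98+3.47)/2 = 2.225, v̄ = (1.07+2.15)/2 = 1.61 → q = 11.5×2.225×1.61 = 41.20 ft³/s
Panel 2-3: Δb = 3.5 ft, d̄ = (3.47+4.01)/2 = 3.74, v̄ = (2.15+2.63)/2 = 2.39 → q = 3.5×3.74×2.39 = 31.29 ft³/s
Panel 3-4: Δb = 8.5 ft, d̄ = (4.01+3.11)/2 = 3.56, v̄ = (2.63+2.37)/2 = 2.5 → q = 8.5×3.56×2.5 = 75.65 ft³/s
Panel 4-5: Δb = 9.7 ft, d̄ = (3.11+2.07)/2 = 2.59, v̄ = (2.37+1.80)/2 = 2.085 → q = 9.7×2.59×2.085 = 52.38 ft³/s
Panel 5-6: Δb = 2.7 ft, d̄ = (2.07+0.75)/2 = 1.41, v̄ = (1.80+1.26)/2 = 1.53 → q = 2.7×1.41×1.53 = 5.825 ft³/s
Q = Σ q = 206.3 ft³/s

206 ft³/s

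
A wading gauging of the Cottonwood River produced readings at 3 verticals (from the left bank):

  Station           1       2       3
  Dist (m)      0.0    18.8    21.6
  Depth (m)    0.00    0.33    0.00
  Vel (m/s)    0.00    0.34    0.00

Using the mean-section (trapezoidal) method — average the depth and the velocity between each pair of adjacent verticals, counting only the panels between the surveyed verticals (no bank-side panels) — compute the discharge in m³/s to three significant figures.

0.606 m³/s

Panel 1-2: Δb = 18.8 m, d̄ = (0.00+0.33)/2 = 0.165, v̄ = (0.00+0.34)/2 = 0.17 → q = 18.8×0.165×0.17 = 0.5273 m³/s
Panel 2-3: Δb = 2.8 m, d̄ = (0.33+0.00)/2 = 0.165, v̄ = (0.34+0.00)/2 = 0.17 → q = 2.8×0.165×0.17 = 0.07854 m³/s
Q = Σ q = 0.6059 m³/s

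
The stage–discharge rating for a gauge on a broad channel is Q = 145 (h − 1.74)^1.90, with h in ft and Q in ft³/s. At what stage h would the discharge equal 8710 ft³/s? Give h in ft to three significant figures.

10.4 ft

h − h₀ = (Q/C)^(1/b) = (8710/145)^(1/1.90) = 8.632 ft
h = 1.74 + 8.632 = 10.37 ft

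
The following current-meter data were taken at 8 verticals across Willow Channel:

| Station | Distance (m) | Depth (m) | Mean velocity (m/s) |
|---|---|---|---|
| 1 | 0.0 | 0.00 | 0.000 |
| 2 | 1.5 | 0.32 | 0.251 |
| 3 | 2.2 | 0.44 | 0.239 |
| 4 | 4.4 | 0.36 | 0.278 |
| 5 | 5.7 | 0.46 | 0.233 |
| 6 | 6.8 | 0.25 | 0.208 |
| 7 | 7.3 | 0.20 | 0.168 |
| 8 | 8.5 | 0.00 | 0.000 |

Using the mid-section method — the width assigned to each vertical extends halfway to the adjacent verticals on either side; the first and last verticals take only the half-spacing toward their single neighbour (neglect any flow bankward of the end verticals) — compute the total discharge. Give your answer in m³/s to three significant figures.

0.615 m³/s

w_2 = (2.2 − 0.0)/2 = 1.1 m; q_2 = 0.251 × 0.32 × 1.1 = 0.08835 m³/s
w_3 = (4.4 − 1.5)/2 = 1.45 m; q_3 = 0.239 × 0.44 × 1.45 = 0.1525 m³/s
w_4 = (5.7 − 2.2)/2 = 1.75 m; q_4 = 0.278 × 0.36 × 1.75 = 0.1751 m³/s
w_5 = (6.8 − 4.4)/2 = 1.2 m; q_5 = 0.233 × 0.46 × 1.2 = 0.1286 m³/s
w_6 = (7.3 − 5.7)/2 = 0.8 m; q_6 = 0.208 × 0.25 × 0.8 = 0.04160 m³/s
w_7 = (8.5 − 6.8)/2 = 0.85 m; q_7 = 0.168 × 0.20 × 0.85 = 0.02856 m³/s
Stations 1, 8 contribute zero (depth or velocity is 0).
Q = Σ qᵢ = 0.6148 m³/s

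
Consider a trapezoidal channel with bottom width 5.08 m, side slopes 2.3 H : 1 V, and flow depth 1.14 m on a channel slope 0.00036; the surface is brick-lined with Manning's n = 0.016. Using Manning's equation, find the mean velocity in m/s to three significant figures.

1.03 m/s

A = (b + z·y)·y = (5.08 + 2.3×1.14)×1.14 = 8.780 m²
P = b + 2y√(1+z²) = 5.08 + 2×1.14×√(1+2.3²) = 10.80 m
R = A/P = 8.780/10.80 = 0.8131 m
Q = (1/n)·A·R^(2/3)·S^(1/2) = (1/0.016) × 8.780 × 0.8131^(2/3) × 0.00036^(1/2) = 9.071 m³/s
V = Q/A = 9.071/8.780 = 1.033 m/s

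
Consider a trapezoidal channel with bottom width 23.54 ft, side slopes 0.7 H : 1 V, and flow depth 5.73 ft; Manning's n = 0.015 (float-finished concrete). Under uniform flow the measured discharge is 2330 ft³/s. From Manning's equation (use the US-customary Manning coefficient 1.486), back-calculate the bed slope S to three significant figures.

A = (b + z·y)·y = (23.54 + 0.7×5.73)×5.73 = 157.9 ft²
P = b + 2y√(1+z²) = 23.54 + 2×5.73×√(1+0.7²) = 37.53 ft
R = A/P = 157.9/37.53 = 4.207 ft
S = (Q·n / (1.486·A·R^(2/3)))² = (2330×0.015 / (1.486×157.9×2.606))² = 0.003269

0.00327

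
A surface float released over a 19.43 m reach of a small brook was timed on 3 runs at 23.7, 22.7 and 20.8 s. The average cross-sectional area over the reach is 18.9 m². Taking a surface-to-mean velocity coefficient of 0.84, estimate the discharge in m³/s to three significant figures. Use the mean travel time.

13.8 m³/s

t̄ = (23.7 + 22.7 + 20.8) / 3 = 22.4 s
v_surface = L / t̄ = 19.43 / 22.4 = 0.8674 m/s
v_mean = 0.84 × 0.8674 = 0.7286 m/s
Q = A × v_mean = 18.9 × 0.7286 = 13.77 m³/s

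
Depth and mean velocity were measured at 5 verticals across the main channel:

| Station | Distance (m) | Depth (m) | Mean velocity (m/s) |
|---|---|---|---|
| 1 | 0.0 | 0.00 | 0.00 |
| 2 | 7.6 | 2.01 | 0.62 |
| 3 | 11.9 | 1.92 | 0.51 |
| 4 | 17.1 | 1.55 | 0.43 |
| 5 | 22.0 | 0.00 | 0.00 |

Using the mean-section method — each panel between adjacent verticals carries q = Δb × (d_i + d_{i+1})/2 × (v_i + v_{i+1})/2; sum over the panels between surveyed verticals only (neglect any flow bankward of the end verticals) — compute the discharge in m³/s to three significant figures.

Panel 1-2: Δb = 7.6 m, d̄ = (0.00+2.01)/2 = 1.005, v̄ = (0.00+0.62)/2 = 0.31 → q = 7.6×1.005×0.31 = 2.368 m³/s
Panel 2-3: Δb = 4.3 m, d̄ = (2.01+1.92)/2 = 1.965, v̄ = (0.62+0.51)/2 = 0.565 → q = 4.3×1.965×0.565 = 4.774 m³/s
Panel 3-4: Δb = 5.2 m, d̄ = (1.92+1.55)/2 = 1.735, v̄ = (0.51+0.43)/2 = 0.47 → q = 5.2×1.735×0.47 = 4.240 m³/s
Panel 4-5: Δb = 4.9 m, d̄ = (1.55+0.00)/2 = 0.775, v̄ = (0.43+0.00)/2 = 0.215 → q = 4.9×0.775×0.215 = 0.8165 m³/s
Q = Σ q = 12.20 m³/s

12.2 m³/s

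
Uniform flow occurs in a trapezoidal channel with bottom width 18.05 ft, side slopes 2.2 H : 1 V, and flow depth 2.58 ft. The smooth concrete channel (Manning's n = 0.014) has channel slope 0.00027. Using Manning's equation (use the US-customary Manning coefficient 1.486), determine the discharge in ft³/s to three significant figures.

170 ft³/s

A = (b + z·y)·y = (18.05 + 2.2×2.58)×2.58 = 61.21 ft²
P = b + 2y√(1+z²) = 18.05 + 2×2.58×√(1+2.2²) = 30.52 ft
R = A/P = 61.21/30.52 = 2.006 ft
Q = (1.486/n)·A·R^(2/3)·S^(1/2) = (1.486/0.014) × 61.21 × 2.006^(2/3) × 0.00027^(1/2) = 169.8 ft³/s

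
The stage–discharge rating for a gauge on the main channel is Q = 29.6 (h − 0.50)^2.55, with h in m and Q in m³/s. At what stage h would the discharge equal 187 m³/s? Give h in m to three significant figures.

2.56 m

h − h₀ = (Q/C)^(1/b) = (187/29.6)^(1/2.55) = 2.060 m
h = 0.50 + 2.060 = 2.560 m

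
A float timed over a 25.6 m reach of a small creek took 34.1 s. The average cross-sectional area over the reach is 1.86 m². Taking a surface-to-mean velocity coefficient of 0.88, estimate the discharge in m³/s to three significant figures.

v_surface = L / t̄ = 25.6 / 34.1 = 0.7507 m/s
v_mean = 0.88 × 0.7507 = 0.6606 m/s
Q = A × v_mean = 1.86 × 0.6606 = 1.229 m³/s

1.23 m³/s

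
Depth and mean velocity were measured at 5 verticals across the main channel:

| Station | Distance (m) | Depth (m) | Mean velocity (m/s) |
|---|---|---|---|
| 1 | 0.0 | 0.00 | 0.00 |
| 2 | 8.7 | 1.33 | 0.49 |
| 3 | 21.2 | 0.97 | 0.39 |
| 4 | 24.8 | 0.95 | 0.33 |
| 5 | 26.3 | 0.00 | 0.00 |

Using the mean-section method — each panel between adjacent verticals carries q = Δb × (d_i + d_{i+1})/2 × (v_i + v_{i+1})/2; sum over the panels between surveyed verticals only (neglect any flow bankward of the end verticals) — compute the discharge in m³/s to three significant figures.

Panel 1-2: Δb = 8.7 m, d̄ = (0.00+1.33)/2 = 0.665, v̄ = (0.00+0.49)/2 = 0.245 → q = 8.7×0.665×0.245 = 1.417 m³/s
Panel 2-3: Δb = 12.5 m, d̄ = (1.33+0.97)/2 = 1.15, v̄ = (0.49+0.39)/2 = 0.44 → q = 12.5×1.15×0.44 = 6.325 m³/s
Panel 3-4: Δb = 3.6 m, d̄ = (0.97+0.95)/2 = 0.96, v̄ = (0.39+0.33)/2 = 0.36 → q = 3.6×0.96×0.36 = 1.244 m³/s
Panel 4-5: Δb = 1.5 m, d̄ = (0.95+0.00)/2 = 0.475, v̄ = (0.33+0.00)/2 = 0.165 → q = 1.5×0.475×0.165 = 0.1176 m³/s
Q = Σ q = 9.104 m³/s

9.10 m³/s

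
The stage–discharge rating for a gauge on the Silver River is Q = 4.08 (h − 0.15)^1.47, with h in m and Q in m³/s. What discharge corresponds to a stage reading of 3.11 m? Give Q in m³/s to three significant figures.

20.1 m³/s

Q = 4.08 × (3.11 − 0.15)^1.47 = 4.08 × 2.96^1.47 = 20.11 m³/s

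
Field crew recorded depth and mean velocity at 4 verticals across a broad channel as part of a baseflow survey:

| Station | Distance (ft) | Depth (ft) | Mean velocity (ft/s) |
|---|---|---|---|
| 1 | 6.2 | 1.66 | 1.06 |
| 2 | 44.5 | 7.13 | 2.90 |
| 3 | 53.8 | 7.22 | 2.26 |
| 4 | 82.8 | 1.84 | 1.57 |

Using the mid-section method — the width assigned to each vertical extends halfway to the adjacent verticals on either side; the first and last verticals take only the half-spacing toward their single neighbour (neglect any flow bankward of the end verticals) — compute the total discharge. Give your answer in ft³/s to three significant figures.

w_1 = (44.5 − 6.2)/2 = 19.15 ft; q_1 = 1.06 × 1.66 × 19.15 = 33.70 ft³/s
w_2 = (53.8 − 6.2)/2 = 23.8 ft; q_2 = 2.90 × 7.13 × 23.8 = 492.1 ft³/s
w_3 = (82.8 − 44.5)/2 = 19.15 ft; q_3 = 2.26 × 7.22 × 19.15 = 312.5 ft³/s
w_4 = (82.8 − 53.8)/2 = 14.5 ft; q_4 = 1.57 × 1.84 × 14.5 = 41.89 ft³/s
Q = Σ qᵢ = 880.2 ft³/s

880 ft³/s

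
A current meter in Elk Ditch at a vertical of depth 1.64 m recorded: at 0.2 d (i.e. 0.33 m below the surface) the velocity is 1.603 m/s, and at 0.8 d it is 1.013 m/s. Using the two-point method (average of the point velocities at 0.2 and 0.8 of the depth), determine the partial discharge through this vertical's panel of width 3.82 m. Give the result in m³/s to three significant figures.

v̄ = (1.603 + 1.013) / 2 = 1.308 m/s
q = v̄ × d × w = 1.308 × 1.64 × 3.82 = 8.194 m³/s

8.19 m³/s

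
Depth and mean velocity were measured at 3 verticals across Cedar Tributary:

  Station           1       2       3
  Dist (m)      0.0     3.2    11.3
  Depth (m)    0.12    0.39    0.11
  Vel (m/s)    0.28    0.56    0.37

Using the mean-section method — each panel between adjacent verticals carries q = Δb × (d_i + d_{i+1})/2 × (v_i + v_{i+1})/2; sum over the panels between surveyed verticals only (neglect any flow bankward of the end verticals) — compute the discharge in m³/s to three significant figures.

1.28 m³/s

Panel 1-2: Δb = 3.2 m, d̄ = (0.12+0.39)/2 = 0.255, v̄ = (0.28+0.56)/2 = 0.42 → q = 3.2×0.255×0.42 = 0.3427 m³/s
Panel 2-3: Δb = 8.1 m, d̄ = (0.39+0.11)/2 = 0.25, v̄ = (0.56+0.37)/2 = 0.465 → q = 8.1×0.25×0.465 = 0.9416 m³/s
Q = Σ q = 1.284 m³/s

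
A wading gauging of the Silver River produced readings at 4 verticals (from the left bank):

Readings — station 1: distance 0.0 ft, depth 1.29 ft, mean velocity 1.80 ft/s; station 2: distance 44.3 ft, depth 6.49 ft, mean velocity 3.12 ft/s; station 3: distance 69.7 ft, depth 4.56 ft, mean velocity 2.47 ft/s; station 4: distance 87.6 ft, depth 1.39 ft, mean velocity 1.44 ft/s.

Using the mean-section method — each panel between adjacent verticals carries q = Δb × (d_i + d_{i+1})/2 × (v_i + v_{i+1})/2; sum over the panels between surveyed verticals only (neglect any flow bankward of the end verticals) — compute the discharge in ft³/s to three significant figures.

920 ft³/s

Panel 1-2: Δb = 44.3 ft, d̄ = (1.29+6.49)/2 = 3.89, v̄ = (1.80+3.12)/2 = 2.46 → q = 44.3×3.89×2.46 = 423.9 ft³/s
Panel 2-3: Δb = 25.4 ft, d̄ = (6.49+4.56)/2 = 5.525, v̄ = (3.12+2.47)/2 = 2.795 → q = 25.4×5.525×2.795 = 392.2 ft³/s
Panel 3-4: Δb = 17.9 ft, d̄ = (4.56+1.39)/2 = 2.975, v̄ = (2.47+1.44)/2 = 1.955 → q = 17.9×2.975×1.955 = 104.1 ft³/s
Q = Σ q = 920.3 ft³/s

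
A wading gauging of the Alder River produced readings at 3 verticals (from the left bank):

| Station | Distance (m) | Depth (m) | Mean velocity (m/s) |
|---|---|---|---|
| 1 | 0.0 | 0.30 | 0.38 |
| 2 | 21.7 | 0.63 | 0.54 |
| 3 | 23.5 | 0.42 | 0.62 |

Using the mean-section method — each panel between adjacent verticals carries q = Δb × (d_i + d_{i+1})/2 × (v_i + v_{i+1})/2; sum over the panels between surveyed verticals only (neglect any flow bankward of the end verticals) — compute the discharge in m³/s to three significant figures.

Panel 1-2: Δb = 21.7 m, d̄ = (0.30+0.63)/2 = 0.465, v̄ = (0.38+0.54)/2 = 0.46 → q = 21.7×0.465×0.46 = 4.642 m³/s
Panel 2-3: Δb = 1.8 m, d̄ = (0.63+0.42)/2 = 0.525, v̄ = (0.54+0.62)/2 = 0.58 → q = 1.8×0.525×0.58 = 0.5481 m³/s
Q = Σ q = 5.190 m³/s

5.19 m³/s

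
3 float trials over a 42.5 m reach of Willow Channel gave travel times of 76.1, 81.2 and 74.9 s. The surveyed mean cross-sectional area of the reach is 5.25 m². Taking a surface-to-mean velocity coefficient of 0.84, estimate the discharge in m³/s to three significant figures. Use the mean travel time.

2.42 m³/s

t̄ = (76.1 + 81.2 + 74.9) / 3 = 77.4 s
v_surface = L / t̄ = 42.5 / 77.4 = 0.5491 m/s
v_mean = 0.84 × 0.5491 = 0.4612 m/s
Q = A × v_mean = 5.25 × 0.4612 = 2.422 m³/s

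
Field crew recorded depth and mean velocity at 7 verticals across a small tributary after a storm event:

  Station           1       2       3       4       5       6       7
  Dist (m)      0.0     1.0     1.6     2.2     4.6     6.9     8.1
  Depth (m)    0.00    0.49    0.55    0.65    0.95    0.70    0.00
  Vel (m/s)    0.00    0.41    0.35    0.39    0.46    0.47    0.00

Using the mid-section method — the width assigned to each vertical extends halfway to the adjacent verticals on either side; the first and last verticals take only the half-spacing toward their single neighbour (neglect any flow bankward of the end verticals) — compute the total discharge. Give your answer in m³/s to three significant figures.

w_2 = (1.6 − 0.0)/2 = 0.8 m; q_2 = 0.41 × 0.49 × 0.8 = 0.1607 m³/s
w_3 = (2.2 − 1.0)/2 = 0.6 m; q_3 = 0.35 × 0.55 × 0.6 = 0.1155 m³/s
w_4 = (4.6 − 1.6)/2 = 1.5 m; q_4 = 0.39 × 0.65 × 1.5 = 0.3803 m³/s
w_5 = (6.9 − 2.2)/2 = 2.35 m; q_5 = 0.46 × 0.95 × 2.35 = 1.027 m³/s
w_6 = (8.1 − 4.6)/2 = 1.75 m; q_6 = 0.47 × 0.70 × 1.75 = 0.5758 m³/s
Stations 1, 7 contribute zero (depth or velocity is 0).
Q = Σ qᵢ = 2.259 m³/s

2.26 m³/s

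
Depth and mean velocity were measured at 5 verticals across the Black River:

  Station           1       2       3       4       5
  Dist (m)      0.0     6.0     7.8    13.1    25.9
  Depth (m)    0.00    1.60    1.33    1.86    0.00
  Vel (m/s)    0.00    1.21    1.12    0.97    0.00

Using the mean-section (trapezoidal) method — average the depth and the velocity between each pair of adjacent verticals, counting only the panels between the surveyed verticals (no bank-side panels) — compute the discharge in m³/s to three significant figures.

Panel 1-2: Δb = 6 m, d̄ = (0.00+1.60)/2 = 0.8, v̄ = (0.00+1.21)/2 = 0.605 → q = 6×0.8×0.605 = 2.904 m³/s
Panel 2-3: Δb = 1.8 m, d̄ = (1.60+1.33)/2 = 1.465, v̄ = (1.21+1.12)/2 = 1.165 → q = 1.8×1.465×1.165 = 3.072 m³/s
Panel 3-4: Δb = 5.3 m, d̄ = (1.33+1.86)/2 = 1.595, v̄ = (1.12+0.97)/2 = 1.045 → q = 5.3×1.595×1.045 = 8.834 m³/s
Panel 4-5: Δb = 12.8 m, d̄ = (1.86+0.00)/2 = 0.93, v̄ = (0.97+0.00)/2 = 0.485 → q = 12.8×0.93×0.485 = 5.773 m³/s
Q = Σ q = 20.58 m³/s

20.6 m³/s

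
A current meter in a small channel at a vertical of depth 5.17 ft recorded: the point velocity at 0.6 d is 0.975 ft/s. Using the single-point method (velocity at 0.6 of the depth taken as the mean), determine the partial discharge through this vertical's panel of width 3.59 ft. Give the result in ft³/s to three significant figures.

18.1 ft³/s

v̄ = v₀.₆ = 0.975 ft/s
q = v̄ × d × w = 0.9750 × 5.17 × 3.59 = 18.10 ft³/s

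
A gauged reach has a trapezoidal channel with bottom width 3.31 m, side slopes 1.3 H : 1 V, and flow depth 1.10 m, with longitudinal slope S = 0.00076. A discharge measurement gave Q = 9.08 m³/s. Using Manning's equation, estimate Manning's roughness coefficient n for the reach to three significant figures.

A = (b + z·y)·y = (3.31 + 1.3×1.10)×1.10 = 5.214 m²
P = b + 2y√(1+z²) = 3.31 + 2×1.10×√(1+1.3²) = 6.918 m
R = A/P = 5.214/6.918 = 0.7537 m
n = (1/Q)·A·R^(2/3)·S^(1/2) = (1/9.08) × 5.214 × 0.8282 × 0.02757 = 0.01311

0.0131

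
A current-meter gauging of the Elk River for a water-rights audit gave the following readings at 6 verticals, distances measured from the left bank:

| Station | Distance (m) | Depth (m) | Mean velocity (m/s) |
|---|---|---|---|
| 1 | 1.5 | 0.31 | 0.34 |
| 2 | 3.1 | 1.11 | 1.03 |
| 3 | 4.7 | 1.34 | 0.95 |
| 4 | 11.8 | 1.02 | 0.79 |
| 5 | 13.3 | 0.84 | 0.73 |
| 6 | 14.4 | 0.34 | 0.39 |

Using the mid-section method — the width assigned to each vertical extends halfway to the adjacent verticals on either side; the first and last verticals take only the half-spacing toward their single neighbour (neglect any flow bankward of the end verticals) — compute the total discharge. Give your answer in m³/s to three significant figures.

w_1 = (3.1 − 1.5)/2 = 0.8 m; q_1 = 0.34 × 0.31 × 0.8 = 0.08432 m³/s
w_2 = (4.7 − 1.5)/2 = 1.6 m; q_2 = 1.03 × 1.11 × 1.6 = 1.829 m³/s
w_3 = (11.8 − 3.1)/2 = 4.35 m; q_3 = 0.95 × 1.34 × 4.35 = 5.538 m³/s
w_4 = (13.3 − 4.7)/2 = 4.3 m; q_4 = 0.79 × 1.02 × 4.3 = 3.465 m³/s
w_5 = (14.4 − 11.8)/2 = 1.3 m; q_5 = 0.73 × 0.84 × 1.3 = 0.7972 m³/s
w_6 = (14.4 − 13.3)/2 = 0.55 m; q_6 = 0.39 × 0.34 × 0.55 = 0.07293 m³/s
Q = Σ qᵢ = 11.79 m³/s

11.8 m³/s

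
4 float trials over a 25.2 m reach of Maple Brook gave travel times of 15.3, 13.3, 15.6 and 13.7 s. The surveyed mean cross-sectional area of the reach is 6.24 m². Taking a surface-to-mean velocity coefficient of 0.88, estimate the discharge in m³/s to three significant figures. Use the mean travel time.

t̄ = (15.3 + 13.3 + 15.6 + 13.7) / 4 = 14.475 s
v_surface = L / t̄ = 25.2 / 14.475 = 1.741 m/s
v_mean = 0.88 × 1.741 = 1.532 m/s
Q = A × v_mean = 6.24 × 1.532 = 9.560 m³/s

9.56 m³/s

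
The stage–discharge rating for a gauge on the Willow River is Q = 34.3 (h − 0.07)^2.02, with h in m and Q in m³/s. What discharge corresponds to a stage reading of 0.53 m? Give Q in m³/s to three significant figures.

Q = 34.3 × (0.53 − 0.07)^2.02 = 34.3 × 0.46^2.02 = 7.146 m³/s

7.15 m³/s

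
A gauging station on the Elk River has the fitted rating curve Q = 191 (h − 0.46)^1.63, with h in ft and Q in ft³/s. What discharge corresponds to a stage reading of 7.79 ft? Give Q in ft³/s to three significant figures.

Q = 191 × (7.79 − 0.46)^1.63 = 191 × 7.33^1.63 = 4911 ft³/s

4910 ft³/s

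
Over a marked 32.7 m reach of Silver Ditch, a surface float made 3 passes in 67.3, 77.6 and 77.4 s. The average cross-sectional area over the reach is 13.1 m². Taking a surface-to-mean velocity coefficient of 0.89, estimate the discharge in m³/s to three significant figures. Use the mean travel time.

5.15 m³/s

t̄ = (67.3 + 77.6 + 77.4) / 3 = 74.1 s
v_surface = L / t̄ = 32.7 / 74.1 = 0.4413 m/s
v_mean = 0.89 × 0.4413 = 0.3928 m/s
Q = A × v_mean = 13.1 × 0.3928 = 5.145 m³/s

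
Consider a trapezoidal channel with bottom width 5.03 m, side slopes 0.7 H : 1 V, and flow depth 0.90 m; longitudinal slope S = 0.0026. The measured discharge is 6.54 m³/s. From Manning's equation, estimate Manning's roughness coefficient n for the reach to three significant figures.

A = (b + z·y)·y = (5.03 + 0.7×0.90)×0.90 = 5.094 m²
P = b + 2y√(1+z²) = 5.03 + 2×0.90×√(1+0.7²) = 7.227 m
R = A/P = 5.094/7.227 = 0.7048 m
n = (1/Q)·A·R^(2/3)·S^(1/2) = (1/6.54) × 5.094 × 0.7920 × 0.05099 = 0.03146

0.0315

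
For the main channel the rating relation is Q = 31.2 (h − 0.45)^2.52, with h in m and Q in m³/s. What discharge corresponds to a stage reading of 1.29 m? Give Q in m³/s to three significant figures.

Q = 31.2 × (1.29 − 0.45)^2.52 = 31.2 × 0.84^2.52 = 20.11 m³/s

20.1 m³/s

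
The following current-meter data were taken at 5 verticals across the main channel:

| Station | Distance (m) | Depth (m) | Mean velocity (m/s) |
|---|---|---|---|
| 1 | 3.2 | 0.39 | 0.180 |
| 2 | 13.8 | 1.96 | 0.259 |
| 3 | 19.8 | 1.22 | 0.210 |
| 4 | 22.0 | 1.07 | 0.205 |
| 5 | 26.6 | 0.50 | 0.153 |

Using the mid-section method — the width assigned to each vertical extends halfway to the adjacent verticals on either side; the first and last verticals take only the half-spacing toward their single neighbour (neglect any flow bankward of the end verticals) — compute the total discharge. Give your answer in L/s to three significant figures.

w_1 = (13.8 − 3.2)/2 = 5.3 m; q_1 = 0.180 × 0.39 × 5.3 = 0.3721 m³/s
w_2 = (19.8 − 3.2)/2 = 8.3 m; q_2 = 0.259 × 1.96 × 8.3 = 4.213 m³/s
w_3 = (22.0 − 13.8)/2 = 4.1 m; q_3 = 0.210 × 1.22 × 4.1 = 1.050 m³/s
w_4 = (26.6 − 19.8)/2 = 3.4 m; q_4 = 0.205 × 1.07 × 3.4 = 0.7458 m³/s
w_5 = (26.6 − 22.0)/2 = 2.3 m; q_5 = 0.153 × 0.50 × 2.3 = 0.1760 m³/s
Q = Σ qᵢ = 6.558 m³/s
= 6.558 × 1000 = 6558 L/s

6560 L/s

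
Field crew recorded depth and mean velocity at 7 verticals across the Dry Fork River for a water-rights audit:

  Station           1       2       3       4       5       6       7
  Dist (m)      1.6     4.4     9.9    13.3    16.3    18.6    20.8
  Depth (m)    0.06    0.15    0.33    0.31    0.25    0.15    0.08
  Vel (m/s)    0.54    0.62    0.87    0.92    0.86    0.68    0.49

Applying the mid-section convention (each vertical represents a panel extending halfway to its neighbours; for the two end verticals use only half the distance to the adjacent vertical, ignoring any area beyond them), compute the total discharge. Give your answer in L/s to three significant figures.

3460 L/s

w_1 = (4.4 − 1.6)/2 = 1.4 m; q_1 = 0.54 × 0.06 × 1.4 = 0.04536 m³/s
w_2 = (9.9 − 1.6)/2 = 4.15 m; q_2 = 0.62 × 0.15 × 4.15 = 0.3860 m³/s
w_3 = (13.3 − 4.4)/2 = 4.45 m; q_3 = 0.87 × 0.33 × 4.45 = 1.278 m³/s
w_4 = (16.3 − 9.9)/2 = 3.2 m; q_4 = 0.92 × 0.31 × 3.2 = 0.9126 m³/s
w_5 = (18.6 − 13.3)/2 = 2.65 m; q_5 = 0.86 × 0.25 × 2.65 = 0.5698 m³/s
w_6 = (20.8 − 16.3)/2 = 2.25 m; q_6 = 0.68 × 0.15 × 2.25 = 0.2295 m³/s
w_7 = (20.8 − 18.6)/2 = 1.1 m; q_7 = 0.49 × 0.08 × 1.1 = 0.04312 m³/s
Q = Σ qᵢ = 3.464 m³/s
= 3.464 × 1000 = 3464 L/s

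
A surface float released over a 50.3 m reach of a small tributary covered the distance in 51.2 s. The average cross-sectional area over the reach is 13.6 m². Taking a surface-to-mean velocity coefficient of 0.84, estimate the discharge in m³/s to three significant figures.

v_surface = L / t̄ = 50.3 / 51.2 = 0.9824 m/s
v_mean = 0.84 × 0.9824 = 0.8252 m/s
Q = A × v_mean = 13.6 × 0.8252 = 11.22 m³/s

11.2 m³/s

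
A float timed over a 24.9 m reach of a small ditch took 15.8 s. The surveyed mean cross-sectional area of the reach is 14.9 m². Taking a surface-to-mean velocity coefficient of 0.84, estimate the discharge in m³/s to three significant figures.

v_surface = L / t̄ = 24.9 / 15.8 = 1.576 m/s
v_mean = 0.84 × 1.576 = 1.324 m/s
Q = A × v_mean = 14.9 × 1.324 = 19.72 m³/s

19.7 m³/s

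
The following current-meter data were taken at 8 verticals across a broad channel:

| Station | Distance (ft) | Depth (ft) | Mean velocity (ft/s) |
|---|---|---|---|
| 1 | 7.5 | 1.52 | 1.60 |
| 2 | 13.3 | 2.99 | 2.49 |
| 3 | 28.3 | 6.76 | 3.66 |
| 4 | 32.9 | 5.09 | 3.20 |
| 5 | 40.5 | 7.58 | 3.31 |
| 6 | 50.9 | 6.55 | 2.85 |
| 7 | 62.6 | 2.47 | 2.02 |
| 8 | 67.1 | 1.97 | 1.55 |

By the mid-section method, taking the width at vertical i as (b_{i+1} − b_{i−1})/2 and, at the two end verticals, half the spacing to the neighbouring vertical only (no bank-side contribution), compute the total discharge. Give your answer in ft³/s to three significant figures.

w_1 = (13.3 − 7.5)/2 = 2.9 ft; q_1 = 1.60 × 1.52 × 2.9 = 7.053 ft³/s
w_2 = (28.3 − 7.5)/2 = 10.4 ft; q_2 = 2.49 × 2.99 × 10.4 = 77.43 ft³/s
w_3 = (32.9 − 13.3)/2 = 9.8 ft; q_3 = 3.66 × 6.76 × 9.8 = 242.5 ft³/s
w_4 = (40.5 − 28.3)/2 = 6.1 ft; q_4 = 3.20 × 5.09 × 6.1 = 99.36 ft³/s
w_5 = (50.9 − 32.9)/2 = 9 ft; q_5 = 3.31 × 7.58 × 9 = 225.8 ft³/s
w_6 = (62.6 − 40.5)/2 = 11.05 ft; q_6 = 2.85 × 6.55 × 11.05 = 206.3 ft³/s
w_7 = (67.1 − 50.9)/2 = 8.1 ft; q_7 = 2.02 × 2.47 × 8.1 = 40.41 ft³/s
w_8 = (67.1 − 62.6)/2 = 2.25 ft; q_8 = 1.55 × 1.97 × 2.25 = 6.870 ft³/s
Q = Σ qᵢ = 905.7 ft³/s

906 ft³/s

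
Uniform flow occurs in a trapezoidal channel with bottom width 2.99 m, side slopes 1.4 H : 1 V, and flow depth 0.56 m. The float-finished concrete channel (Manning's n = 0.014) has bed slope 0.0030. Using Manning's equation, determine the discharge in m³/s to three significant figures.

A = (b + z·y)·y = (2.99 + 1.4×0.56)×0.56 = 2.113 m²
P = b + 2y√(1+z²) = 2.99 + 2×0.56×√(1+1.4²) = 4.917 m
R = A/P = 2.113/4.917 = 0.4298 m
Q = (1/n)·A·R^(2/3)·S^(1/2) = (1/0.014) × 2.113 × 0.4298^(2/3) × 0.0030^(1/2) = 4.709 m³/s

4.71 m³/s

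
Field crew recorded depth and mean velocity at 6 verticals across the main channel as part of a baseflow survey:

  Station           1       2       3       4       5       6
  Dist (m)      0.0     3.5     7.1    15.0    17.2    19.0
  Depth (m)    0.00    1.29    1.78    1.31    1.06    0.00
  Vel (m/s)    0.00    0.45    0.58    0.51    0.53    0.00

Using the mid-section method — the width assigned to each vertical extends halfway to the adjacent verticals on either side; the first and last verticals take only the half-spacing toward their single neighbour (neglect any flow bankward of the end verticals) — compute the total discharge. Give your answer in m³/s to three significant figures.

12.5 m³/s

w_2 = (7.1 − 0.0)/2 = 3.55 m; q_2 = 0.45 × 1.29 × 3.55 = 2.061 m³/s
w_3 = (15.0 − 3.5)/2 = 5.75 m; q_3 = 0.58 × 1.78 × 5.75 = 5.936 m³/s
w_4 = (17.2 − 7.1)/2 = 5.05 m; q_4 = 0.51 × 1.31 × 5.05 = 3.374 m³/s
w_5 = (19.0 − 15.0)/2 = 2 m; q_5 = 0.53 × 1.06 × 2 = 1.124 m³/s
Stations 1, 6 contribute zero (depth or velocity is 0).
Q = Σ qᵢ = 12.49 m³/s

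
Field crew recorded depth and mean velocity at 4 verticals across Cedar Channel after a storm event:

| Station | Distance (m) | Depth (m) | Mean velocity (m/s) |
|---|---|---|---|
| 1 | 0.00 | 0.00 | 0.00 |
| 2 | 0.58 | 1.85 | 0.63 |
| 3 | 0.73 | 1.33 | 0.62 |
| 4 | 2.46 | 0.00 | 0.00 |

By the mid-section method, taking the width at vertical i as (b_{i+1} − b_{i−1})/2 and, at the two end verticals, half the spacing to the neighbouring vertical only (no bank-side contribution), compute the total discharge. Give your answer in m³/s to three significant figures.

w_2 = (0.73 − 0.00)/2 = 0.365 m; q_2 = 0.63 × 1.85 × 0.365 = 0.4254 m³/s
w_3 = (2.46 − 0.58)/2 = 0.94 m; q_3 = 0.62 × 1.33 × 0.94 = 0.7751 m³/s
Stations 1, 4 contribute zero (depth or velocity is 0).
Q = Σ qᵢ = 1.201 m³/s

1.20 m³/s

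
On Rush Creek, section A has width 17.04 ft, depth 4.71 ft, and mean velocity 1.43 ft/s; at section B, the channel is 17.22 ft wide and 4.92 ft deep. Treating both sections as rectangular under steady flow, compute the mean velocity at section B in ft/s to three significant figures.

1.35 ft/s

Q = A₁V₁ = (17.04×4.71) × 1.43 = 114.8 ft³/s
A₂ = 17.22 × 4.92 = 84.72 ft²
V₂ = Q/A₂ = 114.8/84.72 = 1.355 ft/s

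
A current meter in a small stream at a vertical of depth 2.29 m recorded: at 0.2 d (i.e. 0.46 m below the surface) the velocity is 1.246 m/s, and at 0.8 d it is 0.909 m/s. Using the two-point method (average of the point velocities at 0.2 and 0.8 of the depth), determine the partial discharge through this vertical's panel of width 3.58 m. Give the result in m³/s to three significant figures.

8.83 m³/s

v̄ = (1.246 + 0.909) / 2 = 1.078 m/s
q = v̄ × d × w = 1.078 × 2.29 × 3.58 = 8.834 m³/s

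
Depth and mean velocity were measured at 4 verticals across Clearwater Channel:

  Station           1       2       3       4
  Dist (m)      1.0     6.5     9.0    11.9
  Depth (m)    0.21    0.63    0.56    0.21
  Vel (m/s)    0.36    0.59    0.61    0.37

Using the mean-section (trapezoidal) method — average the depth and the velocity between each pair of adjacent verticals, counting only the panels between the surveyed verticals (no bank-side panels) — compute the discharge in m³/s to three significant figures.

2.54 m³/s

Panel 1-2: Δb = 5.5 m, d̄ = (0.21+0.63)/2 = 0.42, v̄ = (0.36+0.59)/2 = 0.475 → q = 5.5×0.42×0.475 = 1.097 m³/s
Panel 2-3: Δb = 2.5 m, d̄ = (0.63+0.56)/2 = 0.595, v̄ = (0.59+0.61)/2 = 0.6 → q = 2.5×0.595×0.6 = 0.8925 m³/s
Panel 3-4: Δb = 2.9 m, d̄ = (0.56+0.21)/2 = 0.385, v̄ = (0.61+0.37)/2 = 0.49 → q = 2.9×0.385×0.49 = 0.5471 m³/s
Q = Σ q = 2.537 m³/s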